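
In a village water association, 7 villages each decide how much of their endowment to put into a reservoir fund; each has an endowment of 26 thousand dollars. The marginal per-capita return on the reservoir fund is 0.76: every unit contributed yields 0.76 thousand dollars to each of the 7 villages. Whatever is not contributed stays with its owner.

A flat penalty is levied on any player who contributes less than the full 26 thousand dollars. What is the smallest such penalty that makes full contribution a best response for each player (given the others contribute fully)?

6.24 thousand dollars

Given the others contribute fully, the best deviation is to contribute 0 (any partial contribution still incurs the fine and gives up units whose private return 0.76 is below 1).
Deviating from 26 to 0 saves 26 thousand dollars but forfeits the deviator's share of the drop in the reservoir fund: 0.76 × 26 = 19.76.
So the deviation gain is 26 − 19.76 = 6.24, and the fine must be at least 6.24 thousand dollars to wipe it out.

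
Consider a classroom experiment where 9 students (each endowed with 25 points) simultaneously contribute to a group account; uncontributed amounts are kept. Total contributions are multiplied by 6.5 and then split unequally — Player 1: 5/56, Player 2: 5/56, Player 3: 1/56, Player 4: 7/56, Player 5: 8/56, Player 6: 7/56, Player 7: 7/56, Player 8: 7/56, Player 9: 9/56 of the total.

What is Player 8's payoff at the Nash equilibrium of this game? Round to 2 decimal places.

45.31 points

Each unit j contributes comes back to j as 6.5 × (j's share), so j prefers to contribute only if that share exceeds 1/6.5 = 0.1538; otherwise keeping the unit dominates.
Player 9 alone (share 9/56) is above the threshold, contributing 25; the remaining 8 contribute 0. Total contributed: 25.
Player 8 keeps 25 and receives 6.5 × 25 × 7/56 = 20.31 from the group account, for a payoff of 45.31.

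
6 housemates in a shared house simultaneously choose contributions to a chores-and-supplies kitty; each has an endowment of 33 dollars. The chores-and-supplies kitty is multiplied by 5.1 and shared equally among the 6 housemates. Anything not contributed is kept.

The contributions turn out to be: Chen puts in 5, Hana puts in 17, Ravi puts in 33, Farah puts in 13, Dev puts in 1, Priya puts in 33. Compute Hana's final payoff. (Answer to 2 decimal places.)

102.70 dollars

Total contributed: 5 + 17 + 33 + 13 + 1 + 33 = 102.
Each receives 5.1 × 102 / 6 = 86.70 from the chores-and-supplies kitty.
Hana keeps 33 − 17 = 16, so Hana's payoff is 16 + 86.70 = 102.70.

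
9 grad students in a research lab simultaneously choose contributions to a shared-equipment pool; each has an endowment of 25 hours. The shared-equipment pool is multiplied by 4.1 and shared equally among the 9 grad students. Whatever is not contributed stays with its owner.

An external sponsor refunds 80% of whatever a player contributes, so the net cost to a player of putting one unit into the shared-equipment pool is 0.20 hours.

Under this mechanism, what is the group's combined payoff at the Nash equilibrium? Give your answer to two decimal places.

1102.50 hours

With the mechanism, a contributed unit returns (4.1/9) / 0.20 = 2.2778 per unit of net cost to the contributor — now above 1 — so contributing fully is weakly dominant for every player.
At the Nash equilibrium everyone contributes 25. Group total payoff = 9 × (25 × 0.80 + 4.1 × 25) = 1102.50.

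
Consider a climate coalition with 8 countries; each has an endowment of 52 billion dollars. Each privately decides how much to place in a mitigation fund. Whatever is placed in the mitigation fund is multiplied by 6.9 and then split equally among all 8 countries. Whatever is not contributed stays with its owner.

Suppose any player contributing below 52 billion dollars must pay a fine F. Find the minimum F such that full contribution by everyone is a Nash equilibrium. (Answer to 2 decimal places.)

Given the others contribute fully, the best deviation is to contribute 0 (any partial contribution still incurs the fine and gives up units whose private return 0.8625 is below 1).
Deviating from 52 to 0 saves 52 billion dollars but forfeits the deviator's share of the drop in the mitigation fund: 6.9/8 × 52 = 44.85.
So the deviation gain is 52 − 44.85 = 7.15, and the fine must be at least 7.15 billion dollars to wipe it out.

7.15 billion dollars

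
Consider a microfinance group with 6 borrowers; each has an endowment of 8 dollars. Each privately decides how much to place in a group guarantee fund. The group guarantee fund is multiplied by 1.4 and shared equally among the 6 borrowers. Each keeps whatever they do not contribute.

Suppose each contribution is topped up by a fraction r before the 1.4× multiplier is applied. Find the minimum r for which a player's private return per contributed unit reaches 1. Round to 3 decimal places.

With matching at rate r, one contributed unit becomes (1 + r) in the group guarantee fund and returns 1.4 × (1 + r) / 6 to the contributor.
Setting this equal to 1: 1 + r = 6/1.4 = 4.2857.
So the minimum matching rate is r = 4.2857 − 1 = 3.286.

3.286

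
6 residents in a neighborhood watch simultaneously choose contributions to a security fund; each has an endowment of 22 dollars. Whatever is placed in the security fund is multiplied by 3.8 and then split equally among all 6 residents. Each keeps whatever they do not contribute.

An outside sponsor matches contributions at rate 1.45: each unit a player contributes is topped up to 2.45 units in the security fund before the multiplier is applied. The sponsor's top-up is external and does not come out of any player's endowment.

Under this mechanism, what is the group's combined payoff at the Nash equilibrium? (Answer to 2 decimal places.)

The effective private return per unit is now 3.8 × 2.45 / 6 = 1.5517 > 1, so every player's dominant strategy flips to full contribution.
So the Nash equilibrium is full contribution by all 6; the group earns 3.8 × 2.45 × 132 = 1228.92.

1228.92 dollars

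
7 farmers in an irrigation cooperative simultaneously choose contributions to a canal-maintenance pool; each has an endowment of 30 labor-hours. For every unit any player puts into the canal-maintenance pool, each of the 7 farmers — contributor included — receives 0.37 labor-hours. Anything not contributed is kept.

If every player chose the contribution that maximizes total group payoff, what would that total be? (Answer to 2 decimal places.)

Each contributed unit returns 2.590 to the group as a whole (0.37 to each of 7 players), which exceeds 1, so the social optimum is full contribution: group total = 2.590 × 210 = 543.90.

543.90 labor-hours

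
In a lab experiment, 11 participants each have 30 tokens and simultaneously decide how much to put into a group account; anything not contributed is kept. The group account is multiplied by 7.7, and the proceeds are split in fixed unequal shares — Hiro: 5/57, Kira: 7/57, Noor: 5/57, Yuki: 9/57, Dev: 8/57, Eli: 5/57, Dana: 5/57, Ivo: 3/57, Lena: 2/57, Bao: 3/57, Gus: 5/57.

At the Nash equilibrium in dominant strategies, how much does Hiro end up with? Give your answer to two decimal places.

70.53 tokens

Player j's private return per contributed unit is 7.7 × (j's share). Contributing is weakly dominant for j when that share is at least 1/7.7 = 0.1299, and contributing 0 is dominant otherwise.
The shares above 0.1299 belong to Yuki and Dev, contributing 30 each; the remaining 9 contribute 0. Total contributed: 60.
Hiro keeps 30 and receives 7.7 × 60 × 5/57 = 40.53 from the group account, for a payoff of 70.53.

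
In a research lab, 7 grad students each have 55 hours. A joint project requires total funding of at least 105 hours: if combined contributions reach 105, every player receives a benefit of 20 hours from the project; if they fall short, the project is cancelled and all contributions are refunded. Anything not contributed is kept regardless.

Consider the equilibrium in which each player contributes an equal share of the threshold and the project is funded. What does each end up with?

60 hours

Equal share of the threshold: 105/7 = 15.
At this profile no one gains by cutting their contribution: any cut drops the total below 105, the project is cancelled, contributions are refunded, and the deviator ends with 55, which is less than 55 − 15 + 20 = 60. Contributing more than 15 just wastes the excess. So contributing exactly 15 is a best response.
Each player's payoff: 55 − 15 + 20 = 60.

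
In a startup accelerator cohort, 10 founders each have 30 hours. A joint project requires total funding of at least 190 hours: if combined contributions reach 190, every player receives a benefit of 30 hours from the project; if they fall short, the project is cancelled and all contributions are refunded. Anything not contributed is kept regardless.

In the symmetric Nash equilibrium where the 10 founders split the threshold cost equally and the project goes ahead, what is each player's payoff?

41 hours

Equal share of the threshold: 190/10 = 19.
At this profile no one gains by cutting their contribution: any cut drops the total below 190, the project is cancelled, contributions are refunded, and the deviator ends with 30, which is less than 30 − 19 + 30 = 41. Contributing more than 19 just wastes the excess. So contributing exactly 19 is a best response.
Each player's payoff: 30 − 19 + 30 = 41.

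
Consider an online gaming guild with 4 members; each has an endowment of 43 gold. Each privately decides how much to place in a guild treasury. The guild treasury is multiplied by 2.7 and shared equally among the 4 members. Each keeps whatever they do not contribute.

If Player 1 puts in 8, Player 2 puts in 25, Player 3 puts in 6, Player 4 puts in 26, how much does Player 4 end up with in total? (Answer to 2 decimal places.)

Total contributed: 8 + 25 + 6 + 26 = 65.
Each receives 2.7 × 65 / 4 = 43.88 from the guild treasury.
Player 4 keeps 43 − 26 = 17, so Player 4's payoff is 17 + 43.88 = 60.88.

60.88 gold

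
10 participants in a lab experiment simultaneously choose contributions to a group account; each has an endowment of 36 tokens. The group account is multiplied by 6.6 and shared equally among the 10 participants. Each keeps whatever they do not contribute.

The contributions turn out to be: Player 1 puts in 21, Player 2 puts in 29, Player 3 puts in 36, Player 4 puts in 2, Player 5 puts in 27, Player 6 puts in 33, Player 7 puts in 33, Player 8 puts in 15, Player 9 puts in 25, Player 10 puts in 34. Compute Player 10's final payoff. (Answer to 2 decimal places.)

Total contributed: 21 + 29 + 36 + 2 + 27 + 33 + 33 + 15 + 25 + 34 = 255.
Each receives 6.6 × 255 / 10 = 168.30 from the group account.
Player 10 keeps 36 − 34 = 2, so Player 10's payoff is 2 + 168.30 = 170.30.

170.30 tokens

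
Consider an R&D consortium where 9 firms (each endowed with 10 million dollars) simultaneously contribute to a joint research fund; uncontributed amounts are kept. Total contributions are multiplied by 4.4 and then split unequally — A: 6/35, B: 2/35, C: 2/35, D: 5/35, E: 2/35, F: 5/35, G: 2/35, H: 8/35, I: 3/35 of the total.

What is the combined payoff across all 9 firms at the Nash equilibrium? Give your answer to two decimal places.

Player j's private return per contributed unit is 4.4 × (j's share). Contributing is weakly dominant for j when that share is at least 1/4.4 = 0.2273, and contributing 0 is dominant otherwise.
H alone (share 8/35) is above the threshold, contributing 10; the remaining 8 contribute 0. Total contributed: 10.
The joint research fund pays out 4.4 × 10 = 44.00 in total (split across the unequal shares, but the aggregate is all that matters for the group sum).
The 8 free-riders keep 10 each, adding 80. Group total = 80 + 44.00 = 124.00.

124.00 million dollars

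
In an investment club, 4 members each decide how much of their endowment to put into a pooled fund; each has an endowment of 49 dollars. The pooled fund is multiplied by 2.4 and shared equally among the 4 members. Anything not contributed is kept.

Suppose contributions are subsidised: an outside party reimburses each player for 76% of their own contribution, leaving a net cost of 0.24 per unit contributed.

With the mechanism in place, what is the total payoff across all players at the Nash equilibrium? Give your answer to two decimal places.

With the mechanism, a contributed unit returns (2.4/4) / 0.24 = 2.5000 per unit of net cost to the contributor — now above 1 — so contributing fully is weakly dominant for every player.
At the Nash equilibrium everyone contributes 49. Group total payoff = 4 × (49 × 0.76 + 2.4 × 49) = 619.36.

619.36 dollars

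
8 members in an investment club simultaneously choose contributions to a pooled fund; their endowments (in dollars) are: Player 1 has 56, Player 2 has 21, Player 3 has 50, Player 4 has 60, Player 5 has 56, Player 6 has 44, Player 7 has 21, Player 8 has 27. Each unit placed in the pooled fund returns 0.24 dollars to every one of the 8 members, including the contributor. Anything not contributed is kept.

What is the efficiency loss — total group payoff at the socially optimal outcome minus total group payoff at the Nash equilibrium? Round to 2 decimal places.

The private return per contributed unit is 0.24 < 1 for everyone, so the Nash equilibrium is zero contribution and the group total is Σ E_j = 56 + 21 + 50 + 60 + 56 + 44 + 21 + 27 = 335.
Each contributed unit returns 1.920 to the group, so the social optimum is full contribution by everyone: group total = 1.920 × 335 = 643.20.
Efficiency loss = (1.920 − 1) × 335 = 308.20.

308.20 dollars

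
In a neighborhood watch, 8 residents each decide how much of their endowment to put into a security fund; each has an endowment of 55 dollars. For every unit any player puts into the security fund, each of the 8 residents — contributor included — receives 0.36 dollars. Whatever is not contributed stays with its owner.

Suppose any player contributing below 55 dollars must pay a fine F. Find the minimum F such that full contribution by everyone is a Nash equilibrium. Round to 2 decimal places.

Given the others contribute fully, the best deviation is to contribute 0 (any partial contribution still incurs the fine and gives up units whose private return 0.36 is below 1).
Deviating from 55 to 0 saves 55 dollars but forfeits the deviator's share of the drop in the security fund: 0.36 × 55 = 19.80.
So the deviation gain is 55 − 19.80 = 35.20, and the fine must be at least 35.20 dollars to wipe it out.

35.20 dollars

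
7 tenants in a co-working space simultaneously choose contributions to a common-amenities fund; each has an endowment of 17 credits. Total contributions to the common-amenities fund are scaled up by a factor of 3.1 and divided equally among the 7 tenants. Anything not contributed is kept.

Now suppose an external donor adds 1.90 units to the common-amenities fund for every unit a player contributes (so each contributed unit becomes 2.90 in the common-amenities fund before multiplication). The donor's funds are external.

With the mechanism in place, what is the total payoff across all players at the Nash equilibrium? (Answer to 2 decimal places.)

With the mechanism, a contributed unit returns 3.1 × 2.90 / 7 = 1.2843 per unit of net cost to the contributor — now above 1 — so contributing fully is weakly dominant for every player.
So the Nash equilibrium is full contribution by all 7; the group earns 3.1 × 2.90 × 119 = 1069.81.

1069.81 credits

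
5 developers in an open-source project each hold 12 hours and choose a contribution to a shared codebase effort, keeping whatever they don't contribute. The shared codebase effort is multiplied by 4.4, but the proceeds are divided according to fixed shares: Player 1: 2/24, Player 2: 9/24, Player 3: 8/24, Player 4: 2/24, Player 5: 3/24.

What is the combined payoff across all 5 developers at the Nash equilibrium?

For player j, contributing a unit is worthwhile iff 4.4 × (j's share) ≥ 1, i.e. iff j's share is at least 0.2273.
Player 2 and Player 3 are above the threshold, contributing 12 each; the remaining 3 contribute 0. Total contributed: 24.
The shared codebase effort pays out 4.4 × 24 = 105.60 in total (split across the unequal shares, but the aggregate is all that matters for the group sum).
The 3 free-riders keep 12 each, adding 36. Group total = 36 + 105.60 = 141.60.

141.60 hours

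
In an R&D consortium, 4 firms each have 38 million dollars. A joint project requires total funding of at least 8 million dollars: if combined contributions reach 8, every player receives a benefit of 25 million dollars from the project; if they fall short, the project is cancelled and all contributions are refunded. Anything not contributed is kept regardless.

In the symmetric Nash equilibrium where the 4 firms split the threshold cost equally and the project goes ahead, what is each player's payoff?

Equal share of the threshold: 8/4 = 2.
At this profile no one gains by cutting their contribution: any cut drops the total below 8, the project is cancelled, contributions are refunded, and the deviator ends with 38, which is less than 38 − 2 + 25 = 61. Contributing more than 2 just wastes the excess. So contributing exactly 2 is a best response.
Each player's payoff: 38 − 2 + 25 = 61.

61 million dollars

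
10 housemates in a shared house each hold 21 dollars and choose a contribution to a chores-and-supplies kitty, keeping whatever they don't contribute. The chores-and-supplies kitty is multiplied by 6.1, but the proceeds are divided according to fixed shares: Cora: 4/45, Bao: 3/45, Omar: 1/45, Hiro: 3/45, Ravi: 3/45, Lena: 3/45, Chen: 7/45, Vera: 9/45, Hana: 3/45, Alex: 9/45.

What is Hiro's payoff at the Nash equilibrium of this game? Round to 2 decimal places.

38.08 dollars

For player j, contributing a unit is worthwhile iff 6.1 × (j's share) ≥ 1, i.e. iff j's share is at least 0.1639.
The shares above 0.1639 belong to Vera and Alex, contributing 21 each; the remaining 8 contribute 0. Total contributed: 42.
Hiro keeps 21 and receives 6.1 × 42 × 3/45 = 17.08 from the chores-and-supplies kitty, for a payoff of 38.08.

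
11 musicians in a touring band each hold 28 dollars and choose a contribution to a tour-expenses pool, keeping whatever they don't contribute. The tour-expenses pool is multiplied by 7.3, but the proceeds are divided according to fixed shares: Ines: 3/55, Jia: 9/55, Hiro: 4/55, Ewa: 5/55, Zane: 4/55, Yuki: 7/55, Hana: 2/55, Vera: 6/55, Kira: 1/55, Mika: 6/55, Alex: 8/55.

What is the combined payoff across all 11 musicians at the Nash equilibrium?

For player j, contributing a unit is worthwhile iff 7.3 × (j's share) ≥ 1, i.e. iff j's share is at least 0.1370.
Jia and Alex clear that bar, contributing 28 each; the remaining 9 contribute 0. Total contributed: 56.
The tour-expenses pool pays out 7.3 × 56 = 408.80 in total (split across the unequal shares, but the aggregate is all that matters for the group sum).
The 9 free-riders keep 28 each, adding 252. Group total = 252 + 408.80 = 660.80.

660.80 dollars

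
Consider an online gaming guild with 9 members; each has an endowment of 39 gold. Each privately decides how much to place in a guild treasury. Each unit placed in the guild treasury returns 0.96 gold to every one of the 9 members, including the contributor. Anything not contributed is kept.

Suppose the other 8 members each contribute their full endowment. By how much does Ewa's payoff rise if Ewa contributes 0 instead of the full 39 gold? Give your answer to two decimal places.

Switching from a contribution of 39 to 0 lets Ewa keep an extra 39 gold, but lowers the guild treasury by 39, which costs Ewa their own share of that drop: 0.96 × 39 = 37.44.
Net gain = 39 − 37.44 = 1.56. The private return per contributed unit (0.96) is below 1, so free-riding is indeed the best response regardless of what the others do.

1.56 gold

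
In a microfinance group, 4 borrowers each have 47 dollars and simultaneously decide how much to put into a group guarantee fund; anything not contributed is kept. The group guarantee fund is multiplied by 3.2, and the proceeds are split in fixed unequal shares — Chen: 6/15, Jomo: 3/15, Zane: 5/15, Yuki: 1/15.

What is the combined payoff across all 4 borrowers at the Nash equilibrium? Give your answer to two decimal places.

A player with share s gets back 3.2·s per unit contributed, so full contribution is dominant for anyone with s > 1/3.2 = 0.3125 and zero contribution is dominant for anyone below.
Chen and Zane clear that bar, contributing 47 each; the remaining 2 contribute 0. Total contributed: 94.
The group guarantee fund pays out 3.2 × 94 = 300.80 in total (split across the unequal shares, but the aggregate is all that matters for the group sum).
The 2 free-riders keep 47 each, adding 94. Group total = 94 + 300.80 = 394.80.

394.80 dollars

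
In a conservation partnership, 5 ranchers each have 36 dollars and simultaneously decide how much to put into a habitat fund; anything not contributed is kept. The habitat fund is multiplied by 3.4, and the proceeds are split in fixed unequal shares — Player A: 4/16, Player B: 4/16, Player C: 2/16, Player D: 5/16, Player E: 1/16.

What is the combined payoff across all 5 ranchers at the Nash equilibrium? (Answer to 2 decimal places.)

266.40 dollars

A player with share s gets back 3.4·s per unit contributed, so full contribution is dominant for anyone with s > 1/3.4 = 0.2941 and zero contribution is dominant for anyone below.
Only Player D (5/16) clears that bar, contributing 36; the remaining 4 contribute 0. Total contributed: 36.
The habitat fund pays out 3.4 × 36 = 122.40 in total (split across the unequal shares, but the aggregate is all that matters for the group sum).
The 4 free-riders keep 36 each, adding 144. Group total = 144 + 122.40 = 266.40.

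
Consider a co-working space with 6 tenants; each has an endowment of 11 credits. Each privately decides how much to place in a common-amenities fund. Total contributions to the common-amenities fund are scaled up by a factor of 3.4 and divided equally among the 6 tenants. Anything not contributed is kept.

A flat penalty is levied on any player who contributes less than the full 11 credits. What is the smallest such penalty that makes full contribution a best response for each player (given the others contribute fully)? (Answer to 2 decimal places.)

Given the others contribute fully, the best deviation is to contribute 0 (any partial contribution still incurs the fine and gives up units whose private return 0.5667 is below 1).
Deviating from 11 to 0 saves 11 credits but forfeits the deviator's share of the drop in the common-amenities fund: 3.4/6 × 11 = 6.23.
So the deviation gain is 11 − 6.23 = 4.77, and the fine must be at least 4.77 credits to wipe it out.

4.77 credits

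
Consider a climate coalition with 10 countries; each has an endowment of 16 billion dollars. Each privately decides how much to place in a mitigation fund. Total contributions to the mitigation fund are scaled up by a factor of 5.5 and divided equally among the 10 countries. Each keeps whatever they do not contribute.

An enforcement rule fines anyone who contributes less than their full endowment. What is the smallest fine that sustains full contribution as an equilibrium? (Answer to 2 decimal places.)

7.20 billion dollars

Given the others contribute fully, the best deviation is to contribute 0 (any partial contribution still incurs the fine and gives up units whose private return 0.5500 is below 1).
Deviating from 16 to 0 saves 16 billion dollars but forfeits the deviator's share of the drop in the mitigation fund: 5.5/10 × 16 = 8.80.
So the deviation gain is 16 − 8.80 = 7.20, and the fine must be at least 7.20 billion dollars to wipe it out.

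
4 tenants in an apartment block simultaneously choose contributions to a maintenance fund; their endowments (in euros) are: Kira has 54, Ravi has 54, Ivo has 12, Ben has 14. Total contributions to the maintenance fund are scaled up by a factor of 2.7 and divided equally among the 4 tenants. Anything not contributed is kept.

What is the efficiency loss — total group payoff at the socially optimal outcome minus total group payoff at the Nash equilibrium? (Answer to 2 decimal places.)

The private return per contributed unit is 2.7/4 = 0.6750 < 1 for every player regardless of endowment, so the Nash equilibrium is zero contribution and the group total is Σ E_j = 54 + 54 + 12 + 14 = 134.
Each contributed unit returns 2.700 to the group, so the social optimum is full contribution by everyone: group total = 2.700 × 134 = 361.80.
Efficiency loss = (2.700 − 1) × 134 = 227.80.

227.80 euros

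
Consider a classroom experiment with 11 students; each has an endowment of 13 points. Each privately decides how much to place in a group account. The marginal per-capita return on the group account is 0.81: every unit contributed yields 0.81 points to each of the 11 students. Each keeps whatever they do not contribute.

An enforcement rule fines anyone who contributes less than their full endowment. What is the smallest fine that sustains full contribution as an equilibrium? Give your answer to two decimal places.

2.47 points

Given the others contribute fully, the best deviation is to contribute 0 (any partial contribution still incurs the fine and gives up units whose private return 0.81 is below 1).
Deviating from 13 to 0 saves 13 points but forfeits the deviator's share of the drop in the group account: 0.81 × 13 = 10.53.
So the deviation gain is 13 − 10.53 = 2.47, and the fine must be at least 2.47 points to wipe it out.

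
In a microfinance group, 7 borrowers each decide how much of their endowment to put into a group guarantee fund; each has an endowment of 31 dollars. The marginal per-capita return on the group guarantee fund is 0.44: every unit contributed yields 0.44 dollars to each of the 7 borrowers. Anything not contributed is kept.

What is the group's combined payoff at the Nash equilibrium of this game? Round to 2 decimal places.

217.00 dollars

The private return per contributed unit is 0.44 < 1, so contributing 0 is dominant for every player. At the Nash equilibrium everyone keeps their 31, and the group total is 7 × 31 = 217.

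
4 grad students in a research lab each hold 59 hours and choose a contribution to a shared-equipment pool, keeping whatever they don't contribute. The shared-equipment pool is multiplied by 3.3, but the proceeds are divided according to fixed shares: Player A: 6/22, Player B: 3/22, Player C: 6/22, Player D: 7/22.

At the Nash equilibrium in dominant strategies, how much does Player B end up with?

Player j's private return per contributed unit is 3.3 × (j's share). Contributing is weakly dominant for j when that share is at least 1/3.3 = 0.3030, and contributing 0 is dominant otherwise.
Only Player D (7/22) clears that bar, contributing 59; the remaining 3 contribute 0. Total contributed: 59.
Player B keeps 59 and receives 3.3 × 59 × 3/22 = 26.55 from the shared-equipment pool, for a payoff of 85.55.

85.55 hours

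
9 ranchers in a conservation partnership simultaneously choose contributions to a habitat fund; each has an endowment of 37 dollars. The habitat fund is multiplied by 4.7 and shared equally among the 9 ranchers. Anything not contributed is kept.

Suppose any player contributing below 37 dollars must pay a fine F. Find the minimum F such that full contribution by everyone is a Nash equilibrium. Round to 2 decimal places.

Given the others contribute fully, the best deviation is to contribute 0 (any partial contribution still incurs the fine and gives up units whose private return 0.5222 is below 1).
Deviating from 37 to 0 saves 37 dollars but forfeits the deviator's share of the drop in the habitat fund: 4.7/9 × 37 = 19.32.
So the deviation gain is 37 − 19.32 = 17.68, and the fine must be at least 17.68 dollars to wipe it out.

17.68 dollars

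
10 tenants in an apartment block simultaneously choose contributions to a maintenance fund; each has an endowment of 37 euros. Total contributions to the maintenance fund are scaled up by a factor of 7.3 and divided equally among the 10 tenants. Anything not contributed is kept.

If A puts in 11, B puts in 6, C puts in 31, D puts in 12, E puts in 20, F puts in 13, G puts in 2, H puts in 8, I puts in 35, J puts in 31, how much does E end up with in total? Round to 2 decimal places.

Total contributed: 11 + 6 + 31 + 12 + 20 + 13 + 2 + 8 + 35 + 31 = 169.
Each receives 7.3 × 169 / 10 = 123.37 from the maintenance fund.
E keeps 37 − 20 = 17, so E's payoff is 17 + 123.37 = 140.37.

140.37 euros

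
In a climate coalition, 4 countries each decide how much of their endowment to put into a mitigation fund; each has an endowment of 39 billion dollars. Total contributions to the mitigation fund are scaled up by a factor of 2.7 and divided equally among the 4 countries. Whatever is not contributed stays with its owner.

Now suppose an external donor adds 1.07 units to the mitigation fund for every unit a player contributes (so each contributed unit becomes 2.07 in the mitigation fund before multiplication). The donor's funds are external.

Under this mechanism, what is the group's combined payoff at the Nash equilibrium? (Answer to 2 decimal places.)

871.88 billion dollars

Under the mechanism each unit contributed yields 2.7 × 2.07 / 4 = 1.3973 back to its contributor per unit of net cost, which exceeds 1, making full contribution the dominant choice for everyone.
So the Nash equilibrium is full contribution by all 4; the group earns 2.7 × 2.07 × 156 = 871.88.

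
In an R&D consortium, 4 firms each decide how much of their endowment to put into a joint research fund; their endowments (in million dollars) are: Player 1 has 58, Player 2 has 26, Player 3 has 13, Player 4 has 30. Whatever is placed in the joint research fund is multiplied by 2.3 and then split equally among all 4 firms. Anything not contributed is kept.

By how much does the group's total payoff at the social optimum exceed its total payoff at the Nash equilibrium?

165.10 million dollars

The private return per contributed unit is 2.3/4 = 0.5750 < 1 for every player regardless of endowment, so the Nash equilibrium is zero contribution and the group total is Σ E_j = 58 + 26 + 13 + 30 = 127.
Each contributed unit returns 2.300 to the group, so the social optimum is full contribution by everyone: group total = 2.300 × 127 = 292.10.
Efficiency loss = (2.300 − 1) × 127 = 165.10.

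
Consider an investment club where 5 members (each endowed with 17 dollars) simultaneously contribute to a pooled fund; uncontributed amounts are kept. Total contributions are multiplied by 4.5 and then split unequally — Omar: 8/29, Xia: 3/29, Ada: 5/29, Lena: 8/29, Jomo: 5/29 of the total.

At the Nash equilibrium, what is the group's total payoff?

A player with share s gets back 4.5·s per unit contributed, so full contribution is dominant for anyone with s > 1/4.5 = 0.2222 and zero contribution is dominant for anyone below.
The shares above 0.2222 belong to Omar and Lena, contributing 17 each; the remaining 3 contribute 0. Total contributed: 34.
The pooled fund pays out 4.5 × 34 = 153.00 in total (split across the unequal shares, but the aggregate is all that matters for the group sum).
The 3 free-riders keep 17 each, adding 51. Group total = 51 + 153.00 = 204.00.

204.00 dollars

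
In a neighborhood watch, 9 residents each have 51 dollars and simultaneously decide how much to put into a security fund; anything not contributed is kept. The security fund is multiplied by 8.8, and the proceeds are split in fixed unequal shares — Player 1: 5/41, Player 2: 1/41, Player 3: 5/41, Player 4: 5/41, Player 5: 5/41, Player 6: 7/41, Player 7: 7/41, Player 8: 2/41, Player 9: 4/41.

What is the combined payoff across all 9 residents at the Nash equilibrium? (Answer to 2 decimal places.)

Player j's private return per contributed unit is 8.8 × (j's share). Contributing is weakly dominant for j when that share is at least 1/8.8 = 0.1136, and contributing 0 is dominant otherwise.
Player 1, Player 3, Player 4, Player 5, Player 6 and Player 7 clear that bar, contributing 51 each; the remaining 3 contribute 0. Total contributed: 306.
The security fund pays out 8.8 × 306 = 2692.80 in total (split across the unequal shares, but the aggregate is all that matters for the group sum).
The 3 free-riders keep 51 each, adding 153. Group total = 153 + 2692.80 = 2845.80.

2845.80 dollars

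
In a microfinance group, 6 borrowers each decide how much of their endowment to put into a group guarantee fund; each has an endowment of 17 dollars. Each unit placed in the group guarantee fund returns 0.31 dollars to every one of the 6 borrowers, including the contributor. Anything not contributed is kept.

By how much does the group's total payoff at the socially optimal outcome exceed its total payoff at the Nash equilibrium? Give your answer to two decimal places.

The private return per contributed unit is 0.31 < 1, so contributing 0 is dominant for every player. At the Nash equilibrium everyone keeps their 17, and the group total is 6 × 17 = 102.
Each contributed unit returns 1.860 to the group as a whole (0.31 to each of 6 players), which exceeds 1, so the social optimum is full contribution: group total = 1.860 × 102 = 189.72.
Efficiency loss = 189.72 − 102 = 87.72.

87.72 dollars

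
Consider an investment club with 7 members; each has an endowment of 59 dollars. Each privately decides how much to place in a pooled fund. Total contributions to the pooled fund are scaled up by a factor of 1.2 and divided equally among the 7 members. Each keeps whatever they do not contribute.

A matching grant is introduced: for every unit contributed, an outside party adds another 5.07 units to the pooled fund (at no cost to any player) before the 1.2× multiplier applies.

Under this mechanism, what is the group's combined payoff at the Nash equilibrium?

Under the mechanism each unit contributed yields 1.2 × 6.07 / 7 = 1.0406 back to its contributor per unit of net cost, which exceeds 1, making full contribution the dominant choice for everyone.
At the Nash equilibrium everyone contributes 59. Group total payoff = 1.2 × 6.07 × 413 = 3008.29.

3008.29 dollars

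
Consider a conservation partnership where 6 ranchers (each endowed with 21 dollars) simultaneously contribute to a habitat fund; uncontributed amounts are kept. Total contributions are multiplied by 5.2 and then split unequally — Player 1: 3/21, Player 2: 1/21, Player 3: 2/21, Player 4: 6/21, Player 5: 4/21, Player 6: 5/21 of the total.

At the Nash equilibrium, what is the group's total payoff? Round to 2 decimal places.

A player with share s gets back 5.2·s per unit contributed, so full contribution is dominant for anyone with s > 1/5.2 = 0.1923 and zero contribution is dominant for anyone below.
The shares above 0.1923 belong to Player 4 and Player 6, contributing 21 each; the remaining 4 contribute 0. Total contributed: 42.
The habitat fund pays out 5.2 × 42 = 218.40 in total (split across the unequal shares, but the aggregate is all that matters for the group sum).
The 4 free-riders keep 21 each, adding 84. Group total = 84 + 218.40 = 302.40.

302.40 dollars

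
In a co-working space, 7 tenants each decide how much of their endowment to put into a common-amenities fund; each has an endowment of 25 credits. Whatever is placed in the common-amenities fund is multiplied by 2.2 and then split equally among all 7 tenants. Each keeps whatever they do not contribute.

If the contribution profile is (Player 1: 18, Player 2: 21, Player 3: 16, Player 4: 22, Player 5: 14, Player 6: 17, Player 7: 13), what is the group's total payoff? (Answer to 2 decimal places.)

Total contributed: 18 + 21 + 16 + 22 + 14 + 17 + 13 = 121; total kept: 7 × 25 − 121 = 54.
The common-amenities fund pays out 2.2 × 121 = 266.20 in aggregate.
Group total = 54 + 266.20 = 320.20.

320.20 credits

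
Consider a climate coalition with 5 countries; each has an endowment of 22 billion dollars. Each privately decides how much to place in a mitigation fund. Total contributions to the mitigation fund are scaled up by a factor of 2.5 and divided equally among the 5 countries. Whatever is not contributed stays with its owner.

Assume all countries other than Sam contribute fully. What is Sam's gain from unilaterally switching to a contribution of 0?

Switching from a contribution of 22 to 0 lets Sam keep an extra 22 billion dollars, but lowers the mitigation fund by 22, which costs Sam their own share of that drop: 2.5/5 × 22 = 11.00.
Net gain = 22 − 11.00 = 11.00. The private return per contributed unit (0.5000) is below 1, so free-riding is indeed the best response regardless of what the others do.

11.00 billion dollars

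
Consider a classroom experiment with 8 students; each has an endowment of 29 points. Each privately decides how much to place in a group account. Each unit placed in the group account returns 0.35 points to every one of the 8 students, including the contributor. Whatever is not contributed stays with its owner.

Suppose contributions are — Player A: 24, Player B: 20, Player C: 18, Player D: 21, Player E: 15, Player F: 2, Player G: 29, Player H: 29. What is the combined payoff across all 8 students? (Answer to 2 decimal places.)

Total contributed: 24 + 20 + 18 + 21 + 15 + 2 + 29 + 29 = 158; total kept: 8 × 29 − 158 = 74.
The group account pays out 0.35 × 8 × 158 = 442.40 in aggregate.
Group total = 74 + 442.40 = 516.40.

516.40 points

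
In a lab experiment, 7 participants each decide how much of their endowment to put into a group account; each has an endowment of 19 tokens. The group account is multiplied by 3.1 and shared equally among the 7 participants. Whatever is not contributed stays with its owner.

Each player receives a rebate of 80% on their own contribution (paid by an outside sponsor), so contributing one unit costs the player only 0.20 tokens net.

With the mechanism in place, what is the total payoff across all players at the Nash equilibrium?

The effective private return per unit is now (3.1/7) / 0.20 = 2.2143 > 1, so every player's dominant strategy flips to full contribution.
So the Nash equilibrium is full contribution by all 7; the group earns 7 × (19 × 0.80 + 3.1 × 19) = 518.70.

518.70 tokens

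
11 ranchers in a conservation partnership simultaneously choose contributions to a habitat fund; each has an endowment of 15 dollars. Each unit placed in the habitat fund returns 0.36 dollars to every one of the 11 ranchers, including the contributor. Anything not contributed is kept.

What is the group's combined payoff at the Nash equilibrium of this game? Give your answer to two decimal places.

165.00 dollars

The private return per contributed unit is 0.36 < 1, so contributing 0 is dominant for every player. At the Nash equilibrium everyone keeps their 15, and the group total is 11 × 15 = 165.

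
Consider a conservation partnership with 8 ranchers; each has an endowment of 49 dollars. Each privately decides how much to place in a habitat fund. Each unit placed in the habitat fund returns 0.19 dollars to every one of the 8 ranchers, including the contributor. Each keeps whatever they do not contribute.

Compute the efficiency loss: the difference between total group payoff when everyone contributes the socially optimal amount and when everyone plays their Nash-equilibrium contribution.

The private return per contributed unit is 0.19 < 1, so contributing 0 is dominant for every player. At the Nash equilibrium everyone keeps their 49, and the group total is 8 × 49 = 392.
Each contributed unit returns 1.520 to the group as a whole (0.19 to each of 8 players), which exceeds 1, so the social optimum is full contribution: group total = 1.520 × 392 = 595.84.
Efficiency loss = 595.84 − 392 = 203.84.

203.84 dollars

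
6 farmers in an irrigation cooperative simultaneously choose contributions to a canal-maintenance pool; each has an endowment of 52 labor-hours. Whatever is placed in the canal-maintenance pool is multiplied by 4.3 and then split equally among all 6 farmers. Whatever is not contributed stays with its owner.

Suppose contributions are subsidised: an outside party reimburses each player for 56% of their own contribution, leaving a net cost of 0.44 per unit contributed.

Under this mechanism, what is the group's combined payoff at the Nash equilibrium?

With the mechanism, a contributed unit returns (4.3/6) / 0.44 = 1.6288 per unit of net cost to the contributor — now above 1 — so contributing fully is weakly dominant for every player.
At the Nash equilibrium everyone contributes 52. Group total payoff = 6 × (52 × 0.56 + 4.3 × 52) = 1516.32.

1516.32 labor-hours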